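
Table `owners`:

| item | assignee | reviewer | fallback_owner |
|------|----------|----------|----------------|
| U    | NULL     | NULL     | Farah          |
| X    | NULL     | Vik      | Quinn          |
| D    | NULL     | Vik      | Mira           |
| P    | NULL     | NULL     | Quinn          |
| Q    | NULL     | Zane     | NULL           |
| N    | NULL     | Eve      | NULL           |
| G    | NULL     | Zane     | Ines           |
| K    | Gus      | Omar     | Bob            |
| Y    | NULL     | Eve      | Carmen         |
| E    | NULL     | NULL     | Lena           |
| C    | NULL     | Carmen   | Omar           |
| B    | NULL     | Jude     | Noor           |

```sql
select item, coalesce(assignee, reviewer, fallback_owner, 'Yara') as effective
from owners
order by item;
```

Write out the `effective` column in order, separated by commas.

item=B: assignee=NULL, reviewer=Jude → Jude
item=C: assignee=NULL, reviewer=Carmen → Carmen
item=D: assignee=NULL, reviewer=Vik → Vik
item=E: assignee=NULL, reviewer=NULL, fallback_owner=Lena → Lena
item=G: assignee=NULL, reviewer=Zane → Zane
item=K: assignee=Gus → Gus
item=N: assignee=NULL, reviewer=Eve → Eve
item=P: assignee=NULL, reviewer=NULL, fallback_owner=Quinn → Quinn
item=Q: assignee=NULL, reviewer=Zane → Zane
item=U: assignee=NULL, reviewer=NULL, fallback_owner=Farah → Farah
item=X: assignee=NULL, reviewer=Vik → Vik
item=Y: assignee=NULL, reviewer=Eve → Eve

Jude, Carmen, Vik, Lena, Zane, Gus, Eve, Quinn, Zane, Farah, Vik, Eve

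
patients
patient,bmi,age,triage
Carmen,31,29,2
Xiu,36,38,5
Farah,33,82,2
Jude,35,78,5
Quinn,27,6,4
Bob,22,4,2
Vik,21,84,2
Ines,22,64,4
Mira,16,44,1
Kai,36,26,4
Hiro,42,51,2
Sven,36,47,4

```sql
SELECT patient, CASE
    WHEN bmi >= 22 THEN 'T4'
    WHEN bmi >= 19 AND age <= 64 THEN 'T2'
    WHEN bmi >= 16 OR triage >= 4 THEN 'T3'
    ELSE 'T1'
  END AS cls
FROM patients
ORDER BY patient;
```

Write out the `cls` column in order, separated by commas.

T4, T4, T4, T4, T4, T4, T4, T3, T4, T4, T3, T4

patient=Bob: bmi >= 22 → T4
patient=Carmen: bmi >= 22 → T4
patient=Farah: bmi >= 22 → T4
patient=Hiro: bmi >= 22 → T4
patient=Ines: bmi >= 22 → T4
patient=Jude: bmi >= 22 → T4
patient=Kai: bmi >= 22 → T4
patient=Mira: bmi >= 16 OR triage >= 4 → T3
patient=Quinn: bmi >= 22 → T4
patient=Sven: bmi >= 22 → T4
patient=Vik: bmi >= 16 OR triage >= 4 → T3
patient=Xiu: bmi >= 22 → T4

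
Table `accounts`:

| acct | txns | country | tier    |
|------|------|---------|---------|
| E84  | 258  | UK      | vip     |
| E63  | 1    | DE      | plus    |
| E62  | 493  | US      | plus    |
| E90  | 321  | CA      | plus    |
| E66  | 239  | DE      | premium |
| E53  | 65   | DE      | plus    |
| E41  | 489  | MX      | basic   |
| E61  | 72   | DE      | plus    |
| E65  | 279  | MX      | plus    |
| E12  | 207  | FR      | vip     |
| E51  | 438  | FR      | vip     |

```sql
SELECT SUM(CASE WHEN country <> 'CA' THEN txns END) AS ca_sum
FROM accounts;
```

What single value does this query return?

acct=E84: ✓ → 258
acct=E63: ✓ → 1
acct=E62: ✓ → 493
acct=E90: ✗
acct=E66: ✓ → 239
acct=E53: ✓ → 65
acct=E41: ✓ → 489
acct=E61: ✓ → 72
acct=E65: ✓ → 279
acct=E12: ✓ → 207
acct=E51: ✓ → 438
ca_sum = 258 + 1 + 493 + 239 + 65 + 489 + 72 + 279 + 207 + 438 = 2541

2541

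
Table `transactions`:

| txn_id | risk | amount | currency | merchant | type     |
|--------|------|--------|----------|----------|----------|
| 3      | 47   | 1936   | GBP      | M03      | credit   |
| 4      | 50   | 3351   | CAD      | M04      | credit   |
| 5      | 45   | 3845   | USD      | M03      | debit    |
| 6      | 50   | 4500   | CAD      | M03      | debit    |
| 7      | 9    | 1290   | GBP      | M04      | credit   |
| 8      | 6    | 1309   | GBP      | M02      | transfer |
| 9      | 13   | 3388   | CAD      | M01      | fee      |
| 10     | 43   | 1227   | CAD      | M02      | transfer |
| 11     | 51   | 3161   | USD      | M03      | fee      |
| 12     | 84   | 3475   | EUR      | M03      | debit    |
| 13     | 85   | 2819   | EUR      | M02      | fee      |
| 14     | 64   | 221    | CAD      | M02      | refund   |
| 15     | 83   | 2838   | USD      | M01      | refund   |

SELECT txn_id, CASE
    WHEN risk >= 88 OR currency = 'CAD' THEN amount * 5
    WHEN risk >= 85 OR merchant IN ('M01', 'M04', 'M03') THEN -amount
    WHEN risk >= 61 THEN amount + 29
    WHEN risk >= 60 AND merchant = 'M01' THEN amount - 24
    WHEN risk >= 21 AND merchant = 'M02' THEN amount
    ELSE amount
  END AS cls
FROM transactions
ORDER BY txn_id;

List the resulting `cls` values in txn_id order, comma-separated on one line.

-1936, 16755, -3845, 22500, -1290, 1309, 16940, 6135, -3161, -3475, -2819, 1105, -2838

txn_id=3: risk >= 85 OR merchant IN ('M01', 'M04', 'M03') → -1936
txn_id=4: risk >= 88 OR currency = 'CAD' → 16755
txn_id=5: risk >= 85 OR merchant IN ('M01', 'M04', 'M03') → -3845
txn_id=6: risk >= 88 OR currency = 'CAD' → 22500
txn_id=7: risk >= 85 OR merchant IN ('M01', 'M04', 'M03') → -1290
txn_id=8: ELSE → 1309
txn_id=9: risk >= 88 OR currency = 'CAD' → 16940
txn_id=10: risk >= 88 OR currency = 'CAD' → 6135
txn_id=11: risk >= 85 OR merchant IN ('M01', 'M04', 'M03') → -3161
txn_id=12: risk >= 85 OR merchant IN ('M01', 'M04', 'M03') → -3475
txn_id=13: risk >= 85 OR merchant IN ('M01', 'M04', 'M03') → -2819
txn_id=14: risk >= 88 OR currency = 'CAD' → 1105
txn_id=15: risk >= 85 OR merchant IN ('M01', 'M04', 'M03') → -2838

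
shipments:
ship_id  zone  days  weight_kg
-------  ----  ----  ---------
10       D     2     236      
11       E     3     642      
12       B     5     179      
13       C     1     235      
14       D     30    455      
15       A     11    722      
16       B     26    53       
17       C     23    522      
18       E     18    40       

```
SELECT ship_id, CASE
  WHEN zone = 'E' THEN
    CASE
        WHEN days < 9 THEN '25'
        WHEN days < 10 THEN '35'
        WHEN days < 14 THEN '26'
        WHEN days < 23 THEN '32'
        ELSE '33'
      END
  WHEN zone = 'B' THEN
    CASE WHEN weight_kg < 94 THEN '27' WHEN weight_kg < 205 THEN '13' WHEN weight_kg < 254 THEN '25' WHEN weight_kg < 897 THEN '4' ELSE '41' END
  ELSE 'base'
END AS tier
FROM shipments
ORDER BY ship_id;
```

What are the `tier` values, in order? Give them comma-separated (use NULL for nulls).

base, 25, 13, base, base, base, 27, base, 32

ship_id=10: zone='D' → outer ELSE → base
ship_id=11: zone='E' → inner[days < 9] → 25
ship_id=12: zone='B' → inner[weight_kg < 205] → 13
ship_id=13: zone='C' → outer ELSE → base
ship_id=14: zone='D' → outer ELSE → base
ship_id=15: zone='A' → outer ELSE → base
ship_id=16: zone='B' → inner[weight_kg < 94] → 27
ship_id=17: zone='C' → outer ELSE → base
ship_id=18: zone='E' → inner[days < 23] → 32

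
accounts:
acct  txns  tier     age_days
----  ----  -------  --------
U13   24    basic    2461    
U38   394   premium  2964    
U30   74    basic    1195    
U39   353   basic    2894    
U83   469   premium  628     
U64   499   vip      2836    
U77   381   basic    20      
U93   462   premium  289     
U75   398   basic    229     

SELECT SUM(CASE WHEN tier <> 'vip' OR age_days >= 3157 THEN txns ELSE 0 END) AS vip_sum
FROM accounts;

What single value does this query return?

acct=U13: ✓ → 24
acct=U38: ✓ → 394
acct=U30: ✓ → 74
acct=U39: ✓ → 353
acct=U83: ✓ → 469
acct=U64: ✗
acct=U77: ✓ → 381
acct=U93: ✓ → 462
acct=U75: ✓ → 398
vip_sum = 24 + 394 + 74 + 353 + 469 + 381 + 462 + 398 = 2555

2555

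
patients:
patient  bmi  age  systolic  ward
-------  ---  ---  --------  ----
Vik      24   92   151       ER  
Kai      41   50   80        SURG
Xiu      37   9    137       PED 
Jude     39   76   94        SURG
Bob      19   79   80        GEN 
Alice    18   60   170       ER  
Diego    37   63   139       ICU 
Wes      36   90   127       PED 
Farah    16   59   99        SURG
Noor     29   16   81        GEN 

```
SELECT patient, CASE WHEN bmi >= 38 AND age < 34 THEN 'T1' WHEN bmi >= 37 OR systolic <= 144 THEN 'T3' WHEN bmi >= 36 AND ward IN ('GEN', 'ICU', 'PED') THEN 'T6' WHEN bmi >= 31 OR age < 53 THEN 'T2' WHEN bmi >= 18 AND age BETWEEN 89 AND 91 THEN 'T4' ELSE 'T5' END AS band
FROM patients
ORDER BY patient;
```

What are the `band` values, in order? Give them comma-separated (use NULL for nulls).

patient=Alice: ELSE → T5
patient=Bob: bmi >= 37 OR systolic <= 144 → T3
patient=Diego: bmi >= 37 OR systolic <= 144 → T3
patient=Farah: bmi >= 37 OR systolic <= 144 → T3
patient=Jude: bmi >= 37 OR systolic <= 144 → T3
patient=Kai: bmi >= 37 OR systolic <= 144 → T3
patient=Noor: bmi >= 37 OR systolic <= 144 → T3
patient=Vik: ELSE → T5
patient=Wes: bmi >= 37 OR systolic <= 144 → T3
patient=Xiu: bmi >= 37 OR systolic <= 144 → T3

T5, T3, T3, T3, T3, T3, T3, T5, T3, T3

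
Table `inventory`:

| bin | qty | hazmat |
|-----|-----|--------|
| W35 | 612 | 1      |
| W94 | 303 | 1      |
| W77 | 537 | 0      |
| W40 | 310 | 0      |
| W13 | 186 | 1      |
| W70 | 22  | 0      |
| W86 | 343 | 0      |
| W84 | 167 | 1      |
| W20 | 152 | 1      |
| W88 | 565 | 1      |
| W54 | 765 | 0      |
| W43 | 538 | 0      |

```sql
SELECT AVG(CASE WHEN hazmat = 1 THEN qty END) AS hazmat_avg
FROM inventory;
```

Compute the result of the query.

330.8333333333

bin=W35: ✓ → 612
bin=W94: ✓ → 303
bin=W77: ✗
bin=W40: ✗
bin=W13: ✓ → 186
bin=W70: ✗
bin=W86: ✗
bin=W84: ✓ → 167
bin=W20: ✓ → 152
bin=W88: ✓ → 565
bin=W54: ✗
bin=W43: ✗
hazmat_avg = (612 + 303 + 186 + 167 + 152 + 565) / 6 = 330.8333333333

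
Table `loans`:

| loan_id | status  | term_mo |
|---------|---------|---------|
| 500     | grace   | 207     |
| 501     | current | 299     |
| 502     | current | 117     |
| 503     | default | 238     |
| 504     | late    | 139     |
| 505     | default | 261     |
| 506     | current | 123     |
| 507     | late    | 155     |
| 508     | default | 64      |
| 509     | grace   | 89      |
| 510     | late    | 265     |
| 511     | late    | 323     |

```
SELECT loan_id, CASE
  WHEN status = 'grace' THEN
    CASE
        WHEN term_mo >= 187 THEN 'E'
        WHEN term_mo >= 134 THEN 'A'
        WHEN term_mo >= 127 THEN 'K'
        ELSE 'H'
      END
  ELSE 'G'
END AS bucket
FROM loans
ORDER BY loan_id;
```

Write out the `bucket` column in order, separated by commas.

loan_id=500: status='grace' → inner[term_mo >= 187] → E
loan_id=501: status='current' → outer ELSE → G
loan_id=502: status='current' → outer ELSE → G
loan_id=503: status='default' → outer ELSE → G
loan_id=504: status='late' → outer ELSE → G
loan_id=505: status='default' → outer ELSE → G
loan_id=506: status='current' → outer ELSE → G
loan_id=507: status='late' → outer ELSE → G
loan_id=508: status='default' → outer ELSE → G
loan_id=509: status='grace' → inner[ELSE] → H
loan_id=510: status='late' → outer ELSE → G
loan_id=511: status='late' → outer ELSE → G

E, G, G, G, G, G, G, G, G, H, G, G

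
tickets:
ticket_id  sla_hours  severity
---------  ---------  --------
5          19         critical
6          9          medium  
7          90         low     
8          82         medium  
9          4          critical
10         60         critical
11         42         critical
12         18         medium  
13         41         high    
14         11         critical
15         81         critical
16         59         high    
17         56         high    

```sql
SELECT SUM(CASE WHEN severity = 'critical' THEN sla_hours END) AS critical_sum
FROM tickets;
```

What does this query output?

ticket_id=5: ✓ → 19
ticket_id=6: ✗
ticket_id=7: ✗
ticket_id=8: ✗
ticket_id=9: ✓ → 4
ticket_id=10: ✓ → 60
ticket_id=11: ✓ → 42
ticket_id=12: ✗
ticket_id=13: ✗
ticket_id=14: ✓ → 11
ticket_id=15: ✓ → 81
ticket_id=16: ✗
ticket_id=17: ✗
critical_sum = 19 + 4 + 60 + 42 + 11 + 81 = 217

217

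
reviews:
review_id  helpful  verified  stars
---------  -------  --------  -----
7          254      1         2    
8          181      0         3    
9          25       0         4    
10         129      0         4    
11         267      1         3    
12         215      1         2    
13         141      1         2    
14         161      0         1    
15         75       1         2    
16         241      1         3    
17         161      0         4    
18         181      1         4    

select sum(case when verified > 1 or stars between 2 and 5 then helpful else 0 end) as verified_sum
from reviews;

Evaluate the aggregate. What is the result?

review_id=7: ✓ → 254
review_id=8: ✓ → 181
review_id=9: ✓ → 25
review_id=10: ✓ → 129
review_id=11: ✓ → 267
review_id=12: ✓ → 215
review_id=13: ✓ → 141
review_id=14: ✗
review_id=15: ✓ → 75
review_id=16: ✓ → 241
review_id=17: ✓ → 161
review_id=18: ✓ → 181
verified_sum = 254 + 181 + 25 + 129 + 267 + 215 + 141 + 75 + 241 + 161 + 181 = 1870

1870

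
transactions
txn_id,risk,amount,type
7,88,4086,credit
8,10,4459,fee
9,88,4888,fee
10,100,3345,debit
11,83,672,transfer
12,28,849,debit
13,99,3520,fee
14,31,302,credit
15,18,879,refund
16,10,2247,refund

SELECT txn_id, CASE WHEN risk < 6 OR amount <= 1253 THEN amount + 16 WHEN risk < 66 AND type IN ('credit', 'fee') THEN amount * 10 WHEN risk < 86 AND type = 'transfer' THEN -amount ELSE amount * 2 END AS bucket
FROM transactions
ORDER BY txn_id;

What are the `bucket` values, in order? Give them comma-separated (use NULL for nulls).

8172, 44590, 9776, 6690, 688, 865, 7040, 318, 895, 4494

txn_id=7: ELSE → 8172
txn_id=8: risk < 66 AND type IN ('credit', 'fee') → 44590
txn_id=9: ELSE → 9776
txn_id=10: ELSE → 6690
txn_id=11: risk < 6 OR amount <= 1253 → 688
txn_id=12: risk < 6 OR amount <= 1253 → 865
txn_id=13: ELSE → 7040
txn_id=14: risk < 6 OR amount <= 1253 → 318
txn_id=15: risk < 6 OR amount <= 1253 → 895
txn_id=16: ELSE → 4494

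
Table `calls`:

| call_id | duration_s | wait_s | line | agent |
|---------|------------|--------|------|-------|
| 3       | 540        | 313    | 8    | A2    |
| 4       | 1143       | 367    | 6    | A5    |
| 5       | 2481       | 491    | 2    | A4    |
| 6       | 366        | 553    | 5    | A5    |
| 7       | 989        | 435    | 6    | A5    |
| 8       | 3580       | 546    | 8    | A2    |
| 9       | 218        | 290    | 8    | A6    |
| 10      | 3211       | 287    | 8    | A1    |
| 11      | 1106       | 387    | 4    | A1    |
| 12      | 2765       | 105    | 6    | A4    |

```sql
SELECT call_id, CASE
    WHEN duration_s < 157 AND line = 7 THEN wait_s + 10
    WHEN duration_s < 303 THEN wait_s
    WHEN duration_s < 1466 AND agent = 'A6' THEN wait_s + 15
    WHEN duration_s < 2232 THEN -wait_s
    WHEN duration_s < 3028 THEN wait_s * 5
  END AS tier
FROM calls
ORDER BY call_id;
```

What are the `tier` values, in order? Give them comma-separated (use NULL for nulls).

-313, -367, 2455, -553, -435, NULL, 290, NULL, -387, 525

call_id=3: duration_s < 2232 → -313
call_id=4: duration_s < 2232 → -367
call_id=5: duration_s < 3028 → 2455
call_id=6: duration_s < 2232 → -553
call_id=7: duration_s < 2232 → -435
call_id=8: (no match → NULL) → NULL
call_id=9: duration_s < 303 → 290
call_id=10: (no match → NULL) → NULL
call_id=11: duration_s < 2232 → -387
call_id=12: duration_s < 3028 → 525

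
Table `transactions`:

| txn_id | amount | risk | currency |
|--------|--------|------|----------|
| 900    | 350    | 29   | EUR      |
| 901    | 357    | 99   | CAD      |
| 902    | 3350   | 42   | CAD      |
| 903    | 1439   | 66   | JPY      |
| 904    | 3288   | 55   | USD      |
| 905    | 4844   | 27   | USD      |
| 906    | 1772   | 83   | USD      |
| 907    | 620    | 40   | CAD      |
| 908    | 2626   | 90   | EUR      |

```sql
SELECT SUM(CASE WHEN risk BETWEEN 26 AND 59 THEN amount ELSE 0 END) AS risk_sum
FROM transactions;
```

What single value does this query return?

txn_id=900: ✓ → 350
txn_id=901: ✗
txn_id=902: ✓ → 3350
txn_id=903: ✗
txn_id=904: ✓ → 3288
txn_id=905: ✓ → 4844
txn_id=906: ✗
txn_id=907: ✓ → 620
txn_id=908: ✗
risk_sum = 350 + 3350 + 3288 + 4844 + 620 = 12452

12452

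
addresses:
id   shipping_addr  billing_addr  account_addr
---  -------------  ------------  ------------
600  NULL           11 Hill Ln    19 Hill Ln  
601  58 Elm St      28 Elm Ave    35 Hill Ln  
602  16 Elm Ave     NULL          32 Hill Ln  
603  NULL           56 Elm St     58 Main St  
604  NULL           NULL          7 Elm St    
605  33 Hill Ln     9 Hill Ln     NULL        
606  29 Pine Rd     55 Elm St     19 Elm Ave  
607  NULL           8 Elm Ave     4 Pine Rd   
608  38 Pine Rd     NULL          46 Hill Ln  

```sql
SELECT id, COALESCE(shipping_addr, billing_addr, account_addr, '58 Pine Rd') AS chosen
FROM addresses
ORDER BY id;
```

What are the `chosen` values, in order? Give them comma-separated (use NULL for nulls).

id=600: shipping_addr=NULL, billing_addr=11 Hill Ln → 11 Hill Ln
id=601: shipping_addr=58 Elm St → 58 Elm St
id=602: shipping_addr=16 Elm Ave → 16 Elm Ave
id=603: shipping_addr=NULL, billing_addr=56 Elm St → 56 Elm St
id=604: shipping_addr=NULL, billing_addr=NULL, account_addr=7 Elm St → 7 Elm St
id=605: shipping_addr=33 Hill Ln → 33 Hill Ln
id=606: shipping_addr=29 Pine Rd → 29 Pine Rd
id=607: shipping_addr=NULL, billing_addr=8 Elm Ave → 8 Elm Ave
id=608: shipping_addr=38 Pine Rd → 38 Pine Rd

11 Hill Ln, 58 Elm St, 16 Elm Ave, 56 Elm St, 7 Elm St, 33 Hill Ln, 29 Pine Rd, 8 Elm Ave, 38 Pine Rd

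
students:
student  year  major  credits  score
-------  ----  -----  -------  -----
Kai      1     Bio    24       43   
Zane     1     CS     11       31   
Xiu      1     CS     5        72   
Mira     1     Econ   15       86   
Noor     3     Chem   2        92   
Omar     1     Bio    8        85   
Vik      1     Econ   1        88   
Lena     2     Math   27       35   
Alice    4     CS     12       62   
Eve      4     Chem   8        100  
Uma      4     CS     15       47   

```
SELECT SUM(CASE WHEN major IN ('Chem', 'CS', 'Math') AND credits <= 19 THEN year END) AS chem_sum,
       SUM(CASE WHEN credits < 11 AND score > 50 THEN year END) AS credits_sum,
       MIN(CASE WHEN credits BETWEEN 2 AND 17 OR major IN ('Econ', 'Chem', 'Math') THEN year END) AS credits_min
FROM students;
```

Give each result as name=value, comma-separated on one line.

chem_sum=17, credits_sum=10, credits_min=1

[chem_sum: major IN ('Chem', 'CS', 'Math') AND credits <= 19]
student=Kai: ✗
student=Zane: ✓ → 1
student=Xiu: ✓ → 1
student=Mira: ✗
student=Noor: ✓ → 3
student=Omar: ✗
student=Vik: ✗
student=Lena: ✗
student=Alice: ✓ → 4
student=Eve: ✓ → 4
student=Uma: ✓ → 4
chem_sum = 1 + 1 + 3 + 4 + 4 + 4 = 17
—
[credits_sum: credits < 11 AND score > 50]
student=Kai: ✗
student=Zane: ✗
student=Xiu: ✓ → 1
student=Mira: ✗
student=Noor: ✓ → 3
student=Omar: ✓ → 1
student=Vik: ✓ → 1
student=Lena: ✗
student=Alice: ✗
student=Eve: ✓ → 4
student=Uma: ✗
credits_sum = 1 + 3 + 1 + 1 + 4 = 10
—
[credits_min: credits BETWEEN 2 AND 17 OR major IN ('Econ', 'Chem', 'Math')]
student=Kai: ✗
student=Zane: ✓ → 1
student=Xiu: ✓ → 1
student=Mira: ✓ → 1
student=Noor: ✓ → 3
student=Omar: ✓ → 1
student=Vik: ✓ → 1
student=Lena: ✓ → 2
student=Alice: ✓ → 4
student=Eve: ✓ → 4
student=Uma: ✓ → 4
credits_min = MIN(1, 1, 1, 3, 1, 1, 2, 4, 4, 4) = 1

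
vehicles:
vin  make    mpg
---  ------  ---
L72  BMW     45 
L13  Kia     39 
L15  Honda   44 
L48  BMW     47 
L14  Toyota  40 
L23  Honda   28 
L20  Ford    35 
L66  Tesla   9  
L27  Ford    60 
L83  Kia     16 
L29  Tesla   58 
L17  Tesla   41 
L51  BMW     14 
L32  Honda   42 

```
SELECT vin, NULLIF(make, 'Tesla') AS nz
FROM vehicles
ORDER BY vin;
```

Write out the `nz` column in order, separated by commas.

vin=L13: make=Kia vs Tesla: differ → Kia
vin=L14: make=Toyota vs Tesla: differ → Toyota
vin=L15: make=Honda vs Tesla: differ → Honda
vin=L17: make=Tesla vs Tesla: equal → NULL
vin=L20: make=Ford vs Tesla: differ → Ford
vin=L23: make=Honda vs Tesla: differ → Honda
vin=L27: make=Ford vs Tesla: differ → Ford
vin=L29: make=Tesla vs Tesla: equal → NULL
vin=L32: make=Honda vs Tesla: differ → Honda
vin=L48: make=BMW vs Tesla: differ → BMW
vin=L51: make=BMW vs Tesla: differ → BMW
vin=L66: make=Tesla vs Tesla: equal → NULL
vin=L72: make=BMW vs Tesla: differ → BMW
vin=L83: make=Kia vs Tesla: differ → Kia

Kia, Toyota, Honda, NULL, Ford, Honda, Ford, NULL, Honda, BMW, BMW, NULL, BMW, Kia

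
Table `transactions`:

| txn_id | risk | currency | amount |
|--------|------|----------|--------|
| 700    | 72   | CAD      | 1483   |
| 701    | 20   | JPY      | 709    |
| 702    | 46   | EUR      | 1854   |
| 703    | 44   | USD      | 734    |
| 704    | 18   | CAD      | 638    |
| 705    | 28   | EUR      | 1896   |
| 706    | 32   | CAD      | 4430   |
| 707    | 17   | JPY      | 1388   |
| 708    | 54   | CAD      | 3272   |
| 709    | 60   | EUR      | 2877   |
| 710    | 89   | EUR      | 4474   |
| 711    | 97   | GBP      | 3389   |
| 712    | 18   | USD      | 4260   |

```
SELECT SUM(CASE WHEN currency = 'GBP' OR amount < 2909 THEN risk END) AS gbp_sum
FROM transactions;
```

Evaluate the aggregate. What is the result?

402

txn_id=700: ✓ → 72
txn_id=701: ✓ → 20
txn_id=702: ✓ → 46
txn_id=703: ✓ → 44
txn_id=704: ✓ → 18
txn_id=705: ✓ → 28
txn_id=706: ✗
txn_id=707: ✓ → 17
txn_id=708: ✗
txn_id=709: ✓ → 60
txn_id=710: ✗
txn_id=711: ✓ → 97
txn_id=712: ✗
gbp_sum = 72 + 20 + 46 + 44 + 18 + 28 + 17 + 60 + 97 = 402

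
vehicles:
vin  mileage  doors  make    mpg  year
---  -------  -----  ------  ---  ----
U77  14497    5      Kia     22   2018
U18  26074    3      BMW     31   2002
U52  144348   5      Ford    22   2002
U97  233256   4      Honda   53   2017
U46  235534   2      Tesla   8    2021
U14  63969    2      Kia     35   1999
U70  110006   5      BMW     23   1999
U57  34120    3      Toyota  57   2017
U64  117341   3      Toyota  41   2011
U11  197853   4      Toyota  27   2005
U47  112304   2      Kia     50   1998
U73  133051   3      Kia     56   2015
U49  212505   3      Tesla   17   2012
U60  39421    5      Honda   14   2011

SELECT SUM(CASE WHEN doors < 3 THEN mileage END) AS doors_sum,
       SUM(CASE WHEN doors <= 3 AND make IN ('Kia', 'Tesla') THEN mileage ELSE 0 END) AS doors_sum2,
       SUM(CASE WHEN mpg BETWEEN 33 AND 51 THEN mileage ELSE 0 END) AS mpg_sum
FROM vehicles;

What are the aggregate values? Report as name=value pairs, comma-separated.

[doors_sum: doors < 3]
vin=U77: ✗
vin=U18: ✗
vin=U52: ✗
vin=U97: ✗
vin=U46: ✓ → 235534
vin=U14: ✓ → 63969
vin=U70: ✗
vin=U57: ✗
vin=U64: ✗
vin=U11: ✗
vin=U47: ✓ → 112304
vin=U73: ✗
vin=U49: ✗
vin=U60: ✗
doors_sum = 235534 + 63969 + 112304 = 411807
—
[doors_sum2: doors <= 3 AND make IN ('Kia', 'Tesla')]
vin=U77: ✗
vin=U18: ✗
vin=U52: ✗
vin=U97: ✗
vin=U46: ✓ → 235534
vin=U14: ✓ → 63969
vin=U70: ✗
vin=U57: ✗
vin=U64: ✗
vin=U11: ✗
vin=U47: ✓ → 112304
vin=U73: ✓ → 133051
vin=U49: ✓ → 212505
vin=U60: ✗
doors_sum2 = 235534 + 63969 + 112304 + 133051 + 212505 = 757363
—
[mpg_sum: mpg BETWEEN 33 AND 51]
vin=U77: ✗
vin=U18: ✗
vin=U52: ✗
vin=U97: ✗
vin=U46: ✗
vin=U14: ✓ → 63969
vin=U70: ✗
vin=U57: ✗
vin=U64: ✓ → 117341
vin=U11: ✗
vin=U47: ✓ → 112304
vin=U73: ✗
vin=U49: ✗
vin=U60: ✗
mpg_sum = 63969 + 117341 + 112304 = 293614

doors_sum=411807, doors_sum2=757363, mpg_sum=293614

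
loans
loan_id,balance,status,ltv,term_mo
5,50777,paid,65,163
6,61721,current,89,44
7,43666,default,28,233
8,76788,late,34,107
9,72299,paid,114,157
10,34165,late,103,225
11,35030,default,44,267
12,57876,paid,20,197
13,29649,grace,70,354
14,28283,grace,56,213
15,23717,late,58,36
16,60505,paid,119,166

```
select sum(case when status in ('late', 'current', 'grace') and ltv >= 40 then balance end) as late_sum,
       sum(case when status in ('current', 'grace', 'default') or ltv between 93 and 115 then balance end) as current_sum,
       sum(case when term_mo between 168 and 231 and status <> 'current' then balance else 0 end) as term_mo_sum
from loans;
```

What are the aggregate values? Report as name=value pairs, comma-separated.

late_sum=177535, current_sum=304813, term_mo_sum=120324

[late_sum: status in ('late', 'current', 'grace') and ltv >= 40]
loan_id=5: ✗
loan_id=6: ✓ → 61721
loan_id=7: ✗
loan_id=8: ✗
loan_id=9: ✗
loan_id=10: ✓ → 34165
loan_id=11: ✗
loan_id=12: ✗
loan_id=13: ✓ → 29649
loan_id=14: ✓ → 28283
loan_id=15: ✓ → 23717
loan_id=16: ✗
late_sum = 61721 + 34165 + 29649 + 28283 + 23717 = 177535
—
[current_sum: status in ('current', 'grace', 'default') or ltv between 93 and 115]
loan_id=5: ✗
loan_id=6: ✓ → 61721
loan_id=7: ✓ → 43666
loan_id=8: ✗
loan_id=9: ✓ → 72299
loan_id=10: ✓ → 34165
loan_id=11: ✓ → 35030
loan_id=12: ✗
loan_id=13: ✓ → 29649
loan_id=14: ✓ → 28283
loan_id=15: ✗
loan_id=16: ✗
current_sum = 61721 + 43666 + 72299 + 34165 + 35030 + 29649 + 28283 = 304813
—
[term_mo_sum: term_mo between 168 and 231 and status <> 'current']
loan_id=5: ✗
loan_id=6: ✗
loan_id=7: ✗
loan_id=8: ✗
loan_id=9: ✗
loan_id=10: ✓ → 34165
loan_id=11: ✗
loan_id=12: ✓ → 57876
loan_id=13: ✗
loan_id=14: ✓ → 28283
loan_id=15: ✗
loan_id=16: ✗
term_mo_sum = 34165 + 57876 + 28283 = 120324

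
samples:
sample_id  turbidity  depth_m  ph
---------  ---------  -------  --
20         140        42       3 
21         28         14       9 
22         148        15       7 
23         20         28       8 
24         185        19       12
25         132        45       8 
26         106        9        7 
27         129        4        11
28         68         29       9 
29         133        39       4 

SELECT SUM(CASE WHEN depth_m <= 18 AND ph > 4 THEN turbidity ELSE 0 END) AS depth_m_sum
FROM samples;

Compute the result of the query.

411

sample_id=20: ✗
sample_id=21: ✓ → 28
sample_id=22: ✓ → 148
sample_id=23: ✗
sample_id=24: ✗
sample_id=25: ✗
sample_id=26: ✓ → 106
sample_id=27: ✓ → 129
sample_id=28: ✗
sample_id=29: ✗
depth_m_sum = 28 + 148 + 106 + 129 = 411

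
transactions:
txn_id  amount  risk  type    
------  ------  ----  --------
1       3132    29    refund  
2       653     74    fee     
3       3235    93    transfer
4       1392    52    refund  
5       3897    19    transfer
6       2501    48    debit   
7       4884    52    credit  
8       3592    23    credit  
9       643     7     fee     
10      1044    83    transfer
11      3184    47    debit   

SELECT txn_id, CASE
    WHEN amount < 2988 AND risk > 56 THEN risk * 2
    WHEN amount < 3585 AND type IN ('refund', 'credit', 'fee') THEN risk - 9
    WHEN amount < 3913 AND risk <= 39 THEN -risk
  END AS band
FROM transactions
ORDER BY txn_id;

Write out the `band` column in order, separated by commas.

20, 148, NULL, 43, -19, NULL, NULL, -23, -2, 166, NULL

txn_id=1: amount < 3585 AND type IN ('refund', 'credit', 'fee') → 20
txn_id=2: amount < 2988 AND risk > 56 → 148
txn_id=3: (no match → NULL) → NULL
txn_id=4: amount < 3585 AND type IN ('refund', 'credit', 'fee') → 43
txn_id=5: amount < 3913 AND risk <= 39 → -19
txn_id=6: (no match → NULL) → NULL
txn_id=7: (no match → NULL) → NULL
txn_id=8: amount < 3913 AND risk <= 39 → -23
txn_id=9: amount < 3585 AND type IN ('refund', 'credit', 'fee') → -2
txn_id=10: amount < 2988 AND risk > 56 → 166
txn_id=11: (no match → NULL) → NULL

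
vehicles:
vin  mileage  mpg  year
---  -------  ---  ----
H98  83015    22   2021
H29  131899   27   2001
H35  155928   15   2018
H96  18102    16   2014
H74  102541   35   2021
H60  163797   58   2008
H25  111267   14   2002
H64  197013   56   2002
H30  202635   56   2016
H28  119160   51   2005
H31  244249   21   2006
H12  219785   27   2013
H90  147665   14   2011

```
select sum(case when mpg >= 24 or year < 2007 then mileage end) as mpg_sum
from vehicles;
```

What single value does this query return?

1492346

vin=H98: ✗
vin=H29: ✓ → 131899
vin=H35: ✗
vin=H96: ✗
vin=H74: ✓ → 102541
vin=H60: ✓ → 163797
vin=H25: ✓ → 111267
vin=H64: ✓ → 197013
vin=H30: ✓ → 202635
vin=H28: ✓ → 119160
vin=H31: ✓ → 244249
vin=H12: ✓ → 219785
vin=H90: ✗
mpg_sum = 131899 + 102541 + 163797 + 111267 + 197013 + 202635 + 119160 + 244249 + 219785 = 1492346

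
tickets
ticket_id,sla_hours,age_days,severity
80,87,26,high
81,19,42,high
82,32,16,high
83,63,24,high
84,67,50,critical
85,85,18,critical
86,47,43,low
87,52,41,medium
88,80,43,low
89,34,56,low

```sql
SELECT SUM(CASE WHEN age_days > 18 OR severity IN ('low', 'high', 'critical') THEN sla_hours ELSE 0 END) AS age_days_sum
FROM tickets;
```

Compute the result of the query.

566

ticket_id=80: ✓ → 87
ticket_id=81: ✓ → 19
ticket_id=82: ✓ → 32
ticket_id=83: ✓ → 63
ticket_id=84: ✓ → 67
ticket_id=85: ✓ → 85
ticket_id=86: ✓ → 47
ticket_id=87: ✓ → 52
ticket_id=88: ✓ → 80
ticket_id=89: ✓ → 34
age_days_sum = 87 + 19 + 32 + 63 + 67 + 85 + 47 + 52 + 80 + 34 = 566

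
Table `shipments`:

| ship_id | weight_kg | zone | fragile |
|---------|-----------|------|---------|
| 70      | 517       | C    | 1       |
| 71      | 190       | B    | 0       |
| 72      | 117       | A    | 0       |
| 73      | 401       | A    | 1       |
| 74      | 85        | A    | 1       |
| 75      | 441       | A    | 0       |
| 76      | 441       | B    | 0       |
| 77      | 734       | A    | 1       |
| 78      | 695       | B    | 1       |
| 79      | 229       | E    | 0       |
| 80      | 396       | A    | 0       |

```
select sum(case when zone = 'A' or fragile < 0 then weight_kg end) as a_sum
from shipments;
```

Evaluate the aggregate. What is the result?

2174

ship_id=70: ✗
ship_id=71: ✗
ship_id=72: ✓ → 117
ship_id=73: ✓ → 401
ship_id=74: ✓ → 85
ship_id=75: ✓ → 441
ship_id=76: ✗
ship_id=77: ✓ → 734
ship_id=78: ✗
ship_id=79: ✗
ship_id=80: ✓ → 396
a_sum = 117 + 401 + 85 + 441 + 734 + 396 = 2174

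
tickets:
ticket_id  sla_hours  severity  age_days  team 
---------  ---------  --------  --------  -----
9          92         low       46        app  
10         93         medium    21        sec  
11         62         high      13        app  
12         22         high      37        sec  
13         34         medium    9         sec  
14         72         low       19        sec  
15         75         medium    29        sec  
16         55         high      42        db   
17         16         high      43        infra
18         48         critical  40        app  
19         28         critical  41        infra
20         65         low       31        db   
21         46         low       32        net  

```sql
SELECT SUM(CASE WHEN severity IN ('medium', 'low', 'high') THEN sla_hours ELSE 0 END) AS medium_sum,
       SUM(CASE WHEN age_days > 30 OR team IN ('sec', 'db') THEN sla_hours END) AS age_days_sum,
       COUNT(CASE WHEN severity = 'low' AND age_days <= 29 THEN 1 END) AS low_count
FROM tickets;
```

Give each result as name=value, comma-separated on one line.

[medium_sum: severity IN ('medium', 'low', 'high')]
ticket_id=9: ✓ → 92
ticket_id=10: ✓ → 93
ticket_id=11: ✓ → 62
ticket_id=12: ✓ → 22
ticket_id=13: ✓ → 34
ticket_id=14: ✓ → 72
ticket_id=15: ✓ → 75
ticket_id=16: ✓ → 55
ticket_id=17: ✓ → 16
ticket_id=18: ✗
ticket_id=19: ✗
ticket_id=20: ✓ → 65
ticket_id=21: ✓ → 46
medium_sum = 92 + 93 + 62 + 22 + 34 + 72 + 75 + 55 + 16 + 65 + 46 = 632
—
[age_days_sum: age_days > 30 OR team IN ('sec', 'db')]
ticket_id=9: ✓ → 92
ticket_id=10: ✓ → 93
ticket_id=11: ✗
ticket_id=12: ✓ → 22
ticket_id=13: ✓ → 34
ticket_id=14: ✓ → 72
ticket_id=15: ✓ → 75
ticket_id=16: ✓ → 55
ticket_id=17: ✓ → 16
ticket_id=18: ✓ → 48
ticket_id=19: ✓ → 28
ticket_id=20: ✓ → 65
ticket_id=21: ✓ → 46
age_days_sum = 92 + 93 + 22 + 34 + 72 + 75 + 55 + 16 + 48 + 28 + 65 + 46 = 646
—
[low_count: severity = 'low' AND age_days <= 29]
ticket_id=9: ✗
ticket_id=10: ✗
ticket_id=11: ✗
ticket_id=12: ✗
ticket_id=13: ✗
ticket_id=14: ✓ → 1
ticket_id=15: ✗
ticket_id=16: ✗
ticket_id=17: ✗
ticket_id=18: ✗
ticket_id=19: ✗
ticket_id=20: ✗
ticket_id=21: ✗
low_count = COUNT(1) = 1

medium_sum=632, age_days_sum=646, low_count=1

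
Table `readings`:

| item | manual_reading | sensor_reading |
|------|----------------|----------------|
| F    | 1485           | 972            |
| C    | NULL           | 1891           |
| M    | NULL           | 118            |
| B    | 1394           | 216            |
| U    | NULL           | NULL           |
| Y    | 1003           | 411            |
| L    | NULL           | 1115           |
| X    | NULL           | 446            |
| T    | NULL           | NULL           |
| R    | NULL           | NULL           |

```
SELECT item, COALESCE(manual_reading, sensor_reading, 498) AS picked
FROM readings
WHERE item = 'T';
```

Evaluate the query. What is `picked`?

item = T: manual_reading=NULL, sensor_reading=NULL.
manual_reading=NULL, sensor_reading=NULL, → literal 498 → 498

498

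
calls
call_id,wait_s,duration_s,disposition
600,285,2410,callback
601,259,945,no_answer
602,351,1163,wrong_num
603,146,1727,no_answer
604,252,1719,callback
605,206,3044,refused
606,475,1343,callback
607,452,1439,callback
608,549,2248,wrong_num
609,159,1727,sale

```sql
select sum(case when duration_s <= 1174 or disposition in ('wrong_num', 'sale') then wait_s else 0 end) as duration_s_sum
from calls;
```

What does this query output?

call_id=600: ✗
call_id=601: ✓ → 259
call_id=602: ✓ → 351
call_id=603: ✗
call_id=604: ✗
call_id=605: ✗
call_id=606: ✗
call_id=607: ✗
call_id=608: ✓ → 549
call_id=609: ✓ → 159
duration_s_sum = 259 + 351 + 549 + 159 = 1318

1318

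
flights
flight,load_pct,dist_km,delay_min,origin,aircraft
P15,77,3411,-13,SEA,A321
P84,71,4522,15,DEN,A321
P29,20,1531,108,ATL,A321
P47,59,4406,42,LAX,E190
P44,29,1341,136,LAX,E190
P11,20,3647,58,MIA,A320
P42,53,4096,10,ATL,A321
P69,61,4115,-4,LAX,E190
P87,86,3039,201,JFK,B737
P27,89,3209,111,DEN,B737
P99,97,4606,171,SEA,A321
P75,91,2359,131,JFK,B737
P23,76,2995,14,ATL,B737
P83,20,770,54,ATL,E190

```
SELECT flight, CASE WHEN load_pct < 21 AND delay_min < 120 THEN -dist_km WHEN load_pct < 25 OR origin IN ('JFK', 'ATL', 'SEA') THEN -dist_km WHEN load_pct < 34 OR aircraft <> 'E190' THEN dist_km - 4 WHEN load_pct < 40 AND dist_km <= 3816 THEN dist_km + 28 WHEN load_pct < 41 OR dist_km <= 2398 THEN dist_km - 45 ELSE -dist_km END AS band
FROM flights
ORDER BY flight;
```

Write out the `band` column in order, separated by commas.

-3647, -3411, -2995, 3205, -1531, -4096, 1337, -4406, -4115, -2359, -770, 4518, -3039, -4606

flight=P11: load_pct < 21 AND delay_min < 120 → -3647
flight=P15: load_pct < 25 OR origin IN ('JFK', 'ATL', 'SEA') → -3411
flight=P23: load_pct < 25 OR origin IN ('JFK', 'ATL', 'SEA') → -2995
flight=P27: load_pct < 34 OR aircraft <> 'E190' → 3205
flight=P29: load_pct < 21 AND delay_min < 120 → -1531
flight=P42: load_pct < 25 OR origin IN ('JFK', 'ATL', 'SEA') → -4096
flight=P44: load_pct < 34 OR aircraft <> 'E190' → 1337
flight=P47: ELSE → -4406
flight=P69: ELSE → -4115
flight=P75: load_pct < 25 OR origin IN ('JFK', 'ATL', 'SEA') → -2359
flight=P83: load_pct < 21 AND delay_min < 120 → -770
flight=P84: load_pct < 34 OR aircraft <> 'E190' → 4518
flight=P87: load_pct < 25 OR origin IN ('JFK', 'ATL', 'SEA') → -3039
flight=P99: load_pct < 25 OR origin IN ('JFK', 'ATL', 'SEA') → -4606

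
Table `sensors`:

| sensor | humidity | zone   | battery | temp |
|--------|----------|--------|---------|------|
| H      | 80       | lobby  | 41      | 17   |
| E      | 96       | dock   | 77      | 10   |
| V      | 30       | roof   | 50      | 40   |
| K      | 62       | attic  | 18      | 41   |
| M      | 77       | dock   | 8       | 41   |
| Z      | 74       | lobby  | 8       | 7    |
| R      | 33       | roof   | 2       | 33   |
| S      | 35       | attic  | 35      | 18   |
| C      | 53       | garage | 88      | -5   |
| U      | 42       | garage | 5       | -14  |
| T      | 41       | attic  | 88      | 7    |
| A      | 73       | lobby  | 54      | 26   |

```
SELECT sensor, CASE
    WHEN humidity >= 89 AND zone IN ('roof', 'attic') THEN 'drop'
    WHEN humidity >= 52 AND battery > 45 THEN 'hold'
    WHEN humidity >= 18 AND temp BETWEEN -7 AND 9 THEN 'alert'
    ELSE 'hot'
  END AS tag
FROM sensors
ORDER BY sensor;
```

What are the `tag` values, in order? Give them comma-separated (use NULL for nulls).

sensor=A: humidity >= 52 AND battery > 45 → hold
sensor=C: humidity >= 52 AND battery > 45 → hold
sensor=E: humidity >= 52 AND battery > 45 → hold
sensor=H: ELSE → hot
sensor=K: ELSE → hot
sensor=M: ELSE → hot
sensor=R: ELSE → hot
sensor=S: ELSE → hot
sensor=T: humidity >= 18 AND temp BETWEEN -7 AND 9 → alert
sensor=U: ELSE → hot
sensor=V: ELSE → hot
sensor=Z: humidity >= 18 AND temp BETWEEN -7 AND 9 → alert

hold, hold, hold, hot, hot, hot, hot, hot, alert, hot, hot, alert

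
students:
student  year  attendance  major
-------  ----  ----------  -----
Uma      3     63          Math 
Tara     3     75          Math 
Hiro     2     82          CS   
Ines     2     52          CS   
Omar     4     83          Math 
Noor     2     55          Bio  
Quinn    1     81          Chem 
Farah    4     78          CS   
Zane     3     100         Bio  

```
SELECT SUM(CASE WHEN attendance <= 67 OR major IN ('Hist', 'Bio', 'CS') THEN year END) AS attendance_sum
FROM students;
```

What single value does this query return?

16

student=Uma: ✓ → 3
student=Tara: ✗
student=Hiro: ✓ → 2
student=Ines: ✓ → 2
student=Omar: ✗
student=Noor: ✓ → 2
student=Quinn: ✗
student=Farah: ✓ → 4
student=Zane: ✓ → 3
attendance_sum = 3 + 2 + 2 + 2 + 4 + 3 = 16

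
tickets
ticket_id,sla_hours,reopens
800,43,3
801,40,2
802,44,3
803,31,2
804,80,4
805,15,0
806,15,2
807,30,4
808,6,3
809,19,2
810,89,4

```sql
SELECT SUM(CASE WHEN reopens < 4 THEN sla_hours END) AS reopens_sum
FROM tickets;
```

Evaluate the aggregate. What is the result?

ticket_id=800: ✓ → 43
ticket_id=801: ✓ → 40
ticket_id=802: ✓ → 44
ticket_id=803: ✓ → 31
ticket_id=804: ✗
ticket_id=805: ✓ → 15
ticket_id=806: ✓ → 15
ticket_id=807: ✗
ticket_id=808: ✓ → 6
ticket_id=809: ✓ → 19
ticket_id=810: ✗
reopens_sum = 43 + 40 + 44 + 31 + 15 + 15 + 6 + 19 = 213

213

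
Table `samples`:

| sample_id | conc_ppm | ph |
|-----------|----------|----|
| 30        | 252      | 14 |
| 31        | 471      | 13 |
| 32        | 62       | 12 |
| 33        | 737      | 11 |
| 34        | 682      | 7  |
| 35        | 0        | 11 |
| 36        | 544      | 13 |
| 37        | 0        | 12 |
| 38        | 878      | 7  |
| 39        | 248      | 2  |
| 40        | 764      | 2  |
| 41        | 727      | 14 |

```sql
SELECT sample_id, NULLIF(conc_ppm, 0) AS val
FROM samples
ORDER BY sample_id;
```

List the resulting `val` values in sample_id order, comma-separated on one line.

sample_id=30: conc_ppm=252 vs 0: differ → 252
sample_id=31: conc_ppm=471 vs 0: differ → 471
sample_id=32: conc_ppm=62 vs 0: differ → 62
sample_id=33: conc_ppm=737 vs 0: differ → 737
sample_id=34: conc_ppm=682 vs 0: differ → 682
sample_id=35: conc_ppm=0 vs 0: equal → NULL
sample_id=36: conc_ppm=544 vs 0: differ → 544
sample_id=37: conc_ppm=0 vs 0: equal → NULL
sample_id=38: conc_ppm=878 vs 0: differ → 878
sample_id=39: conc_ppm=248 vs 0: differ → 248
sample_id=40: conc_ppm=764 vs 0: differ → 764
sample_id=41: conc_ppm=727 vs 0: differ → 727

252, 471, 62, 737, 682, NULL, 544, NULL, 878, 248, 764, 727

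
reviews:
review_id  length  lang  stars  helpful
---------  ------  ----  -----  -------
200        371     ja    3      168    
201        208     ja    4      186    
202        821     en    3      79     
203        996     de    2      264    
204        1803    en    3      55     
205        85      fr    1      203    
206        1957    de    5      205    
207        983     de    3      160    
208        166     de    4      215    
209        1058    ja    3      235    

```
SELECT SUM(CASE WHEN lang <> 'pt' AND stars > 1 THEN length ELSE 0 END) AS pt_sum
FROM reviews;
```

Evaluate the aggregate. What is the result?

review_id=200: ✓ → 371
review_id=201: ✓ → 208
review_id=202: ✓ → 821
review_id=203: ✓ → 996
review_id=204: ✓ → 1803
review_id=205: ✗
review_id=206: ✓ → 1957
review_id=207: ✓ → 983
review_id=208: ✓ → 166
review_id=209: ✓ → 1058
pt_sum = 371 + 208 + 821 + 996 + 1803 + 1957 + 983 + 166 + 1058 = 8363

8363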